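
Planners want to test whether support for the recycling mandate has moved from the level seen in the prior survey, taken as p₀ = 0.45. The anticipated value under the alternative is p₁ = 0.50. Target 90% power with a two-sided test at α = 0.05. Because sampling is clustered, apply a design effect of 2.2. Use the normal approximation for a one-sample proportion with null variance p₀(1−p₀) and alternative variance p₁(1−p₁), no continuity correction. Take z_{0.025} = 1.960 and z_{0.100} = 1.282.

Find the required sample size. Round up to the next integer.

n = [z_{α/2}·√(p₀q₀) + z_β·√(p₁q₁)]² / (p₁ − p₀)²
  = [1.960·√(0.45·0.55) + 1.282·√(0.50·0.50)]² / (0.05)²
  = [1.960·0.4975 + 1.282·0.5000]² / 0.0025
  = [1.6161]² / 0.0025
  = 1044.70
Design effect: 2.2 × 1044.70 = 2298.33.
Round up → n = 2299.

n = 2299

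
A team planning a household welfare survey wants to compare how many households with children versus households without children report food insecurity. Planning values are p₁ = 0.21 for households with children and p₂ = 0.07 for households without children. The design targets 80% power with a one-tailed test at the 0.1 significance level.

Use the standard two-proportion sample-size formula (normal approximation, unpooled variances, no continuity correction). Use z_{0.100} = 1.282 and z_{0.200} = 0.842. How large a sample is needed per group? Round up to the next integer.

n = (z_α + z_β)² · [p₁(1−p₁) + p₂(1−p₂)] / (p₁ − p₂)²
  = (1.282 + 0.842)² · (0.21·0.79 + 0.07·0.93) / (0.14)²
  = (2.124)² · (0.1659 + 0.0651) / 0.0196
  = 4.5114 · 0.2310 / 0.0196
  = 53.17
Round up → n = 54 per group.

n = 54 per group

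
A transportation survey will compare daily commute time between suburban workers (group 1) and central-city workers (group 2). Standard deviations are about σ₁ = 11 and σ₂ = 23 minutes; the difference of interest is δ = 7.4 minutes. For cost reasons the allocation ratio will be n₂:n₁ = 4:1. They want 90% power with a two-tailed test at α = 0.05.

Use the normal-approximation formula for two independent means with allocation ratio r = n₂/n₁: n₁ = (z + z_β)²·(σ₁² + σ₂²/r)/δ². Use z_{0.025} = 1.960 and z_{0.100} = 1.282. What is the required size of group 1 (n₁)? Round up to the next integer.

n₁ = (z_{α/2} + z_β)² · (σ₁² + σ₂²/r) / δ²
   = (1.960 + 1.282)² · (11² + 23²/4) / 7.4²
   = 10.5106 · (121 + 132.25) / 54.76
   = 10.5106 · 253.25 / 54.76
   = 48.61
Round up → n₁ = 49; n₂ = r·n₁ = 4 × 49 = 196.

n₁ = 49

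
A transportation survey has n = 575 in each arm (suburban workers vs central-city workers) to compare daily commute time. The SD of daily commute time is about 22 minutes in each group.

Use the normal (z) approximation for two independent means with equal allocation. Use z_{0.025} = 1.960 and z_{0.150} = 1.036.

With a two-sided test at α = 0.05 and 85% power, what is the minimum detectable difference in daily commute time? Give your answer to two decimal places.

δ = (z_{α/2} + z_β) · √((σ₁²+σ₂²)/n)
  = (1.960 + 1.036) · √(968/575)
  = 2.996 · √1.6835
  = 2.996 · 1.2975
  = 3.8873

Minimum detectable difference ≈ 3.89 minutes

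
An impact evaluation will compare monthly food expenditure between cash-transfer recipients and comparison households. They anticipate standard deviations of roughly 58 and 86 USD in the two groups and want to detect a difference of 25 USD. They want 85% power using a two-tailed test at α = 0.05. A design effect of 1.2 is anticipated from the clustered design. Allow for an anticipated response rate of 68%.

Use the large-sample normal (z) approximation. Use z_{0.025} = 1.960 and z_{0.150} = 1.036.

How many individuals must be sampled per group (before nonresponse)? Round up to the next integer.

n = (z_{α/2} + z_β)² · (σ₁² + σ₂²) / δ²
  = (1.960 + 1.036)² · (58² + 86² = 10760) / 25²
  = 8.9760 · 10760 / 625
  = 154.53
Design effect: 1.2 × 154.53 = 185.44.
Adjust for 68% response: 185.44 / 0.68 = 272.70.
Round up → n = 273 per group.

n = 273 per group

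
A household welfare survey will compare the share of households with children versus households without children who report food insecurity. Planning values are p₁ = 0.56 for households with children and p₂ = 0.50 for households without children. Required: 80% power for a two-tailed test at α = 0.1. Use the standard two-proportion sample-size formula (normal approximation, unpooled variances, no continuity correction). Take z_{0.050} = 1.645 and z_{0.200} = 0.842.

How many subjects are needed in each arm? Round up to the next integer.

n = 853 per group

n = (z_{α/2} + z_β)² · [p₁(1−p₁) + p₂(1−p₂)] / (p₁ − p₂)²
  = (1.645 + 0.842)² · (0.56·0.44 + 0.50·0.50) / (0.06)²
  = (2.487)² · (0.2464 + 0.2500) / 0.0036
  = 6.1852 · 0.4964 / 0.0036
  = 852.87
Round up → n = 853 per group.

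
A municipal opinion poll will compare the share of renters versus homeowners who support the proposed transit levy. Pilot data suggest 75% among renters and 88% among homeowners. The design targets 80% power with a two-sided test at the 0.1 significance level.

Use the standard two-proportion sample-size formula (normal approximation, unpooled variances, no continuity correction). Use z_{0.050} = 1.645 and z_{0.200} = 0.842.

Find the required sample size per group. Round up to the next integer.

n = (z_{α/2} + z_β)² · [p₁(1−p₁) + p₂(1−p₂)] / (p₁ − p₂)²
  = (1.645 + 0.842)² · (0.75·0.25 + 0.88·0.12) / (-0.13)²
  = (2.487)² · (0.1875 + 0.1056) / 0.0169
  = 6.1852 · 0.2931 / 0.0169
  = 107.27
Round up → n = 108 per group.

n = 108 per group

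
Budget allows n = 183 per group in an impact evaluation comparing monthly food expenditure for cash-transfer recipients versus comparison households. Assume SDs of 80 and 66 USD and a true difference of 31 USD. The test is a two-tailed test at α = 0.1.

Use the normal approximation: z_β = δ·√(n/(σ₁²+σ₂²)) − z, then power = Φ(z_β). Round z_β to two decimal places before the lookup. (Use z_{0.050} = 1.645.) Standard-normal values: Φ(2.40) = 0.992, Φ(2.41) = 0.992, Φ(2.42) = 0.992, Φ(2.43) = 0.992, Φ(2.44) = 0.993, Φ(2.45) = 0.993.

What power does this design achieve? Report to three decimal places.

Power ≈ 0.992

z_β = δ·√(n/(σ₁²+σ₂²)) − z_{α/2}
    = 31 · √(183/10756) − 1.645
    = 31 · 0.13044 − 1.645
    = 4.0435 − 1.645 = 2.3985 → 2.40
Power = Φ(2.40) = 0.992.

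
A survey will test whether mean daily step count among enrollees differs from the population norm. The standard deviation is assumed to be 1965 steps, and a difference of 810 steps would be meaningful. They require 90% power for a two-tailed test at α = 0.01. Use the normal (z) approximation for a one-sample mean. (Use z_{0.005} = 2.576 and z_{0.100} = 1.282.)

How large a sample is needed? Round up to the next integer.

n = (z_{α/2} + z_β)² · σ² / δ²
  = (2.576 + 1.282)² · 1965² / 810²
  = 14.8842 · 3861225 / 656100
  = 87.60
Round up → n = 88.

n = 88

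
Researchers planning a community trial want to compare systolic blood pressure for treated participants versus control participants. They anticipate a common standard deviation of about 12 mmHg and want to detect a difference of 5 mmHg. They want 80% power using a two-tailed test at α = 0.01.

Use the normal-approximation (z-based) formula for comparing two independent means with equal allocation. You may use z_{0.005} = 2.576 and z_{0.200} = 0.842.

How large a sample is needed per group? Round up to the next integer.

n = 135 per group

n = (z_{α/2} + z_β)² · (σ₁² + σ₂²) / δ²
  = (2.576 + 0.842)² · (2·12² = 288) / 5²
  = 11.6827 · 288 / 25
  = 134.58
Round up → n = 135 per group.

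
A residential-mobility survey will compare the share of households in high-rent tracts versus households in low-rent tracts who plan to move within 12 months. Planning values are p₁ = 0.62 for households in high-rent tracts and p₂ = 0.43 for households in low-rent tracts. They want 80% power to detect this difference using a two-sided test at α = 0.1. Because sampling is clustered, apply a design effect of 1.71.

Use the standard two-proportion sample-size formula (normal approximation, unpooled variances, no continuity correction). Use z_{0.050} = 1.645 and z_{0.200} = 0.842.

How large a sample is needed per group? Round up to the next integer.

n = (z_{α/2} + z_β)² · [p₁(1−p₁) + p₂(1−p₂)] / (p₁ − p₂)²
  = (1.645 + 0.842)² · (0.62·0.38 + 0.43·0.57) / (0.19)²
  = (2.487)² · (0.2356 + 0.2451) / 0.0361
  = 6.1852 · 0.4807 / 0.0361
  = 82.36
Design effect: 1.71 × 82.36 = 140.84.
Round up → n = 141 per group.

n = 141 per group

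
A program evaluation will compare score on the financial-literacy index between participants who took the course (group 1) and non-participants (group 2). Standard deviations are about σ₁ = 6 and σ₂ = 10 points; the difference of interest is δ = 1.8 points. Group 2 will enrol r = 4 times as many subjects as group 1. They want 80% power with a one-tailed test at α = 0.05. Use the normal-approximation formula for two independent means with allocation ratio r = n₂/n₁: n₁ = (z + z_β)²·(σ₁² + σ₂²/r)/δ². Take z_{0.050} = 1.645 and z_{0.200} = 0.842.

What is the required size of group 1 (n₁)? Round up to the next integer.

n₁ = 117

n₁ = (z_α + z_β)² · (σ₁² + σ₂²/r) / δ²
   = (1.645 + 0.842)² · (6² + 10²/4) / 1.8²
   = 6.1852 · (36 + 25) / 3.24
   = 6.1852 · 61 / 3.24
   = 116.45
Round up → n₁ = 117; n₂ = r·n₁ = 4 × 117 = 468.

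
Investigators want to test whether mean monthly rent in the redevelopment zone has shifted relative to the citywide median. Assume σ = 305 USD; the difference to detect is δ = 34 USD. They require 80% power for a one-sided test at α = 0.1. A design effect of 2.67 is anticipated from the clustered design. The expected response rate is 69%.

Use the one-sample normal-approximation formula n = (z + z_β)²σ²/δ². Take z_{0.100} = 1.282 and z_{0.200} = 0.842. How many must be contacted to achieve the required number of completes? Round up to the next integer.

n = 1405

n = (z_α + z_β)² · σ² / δ²
  = (1.282 + 0.842)² · 305² / 34²
  = 4.5114 · 93025 / 1156
  = 363.04
Design effect: 2.67 × 363.04 = 969.31.
Adjust for 69% response: 969.31 / 0.69 = 1404.80.
Round up → n = 1405.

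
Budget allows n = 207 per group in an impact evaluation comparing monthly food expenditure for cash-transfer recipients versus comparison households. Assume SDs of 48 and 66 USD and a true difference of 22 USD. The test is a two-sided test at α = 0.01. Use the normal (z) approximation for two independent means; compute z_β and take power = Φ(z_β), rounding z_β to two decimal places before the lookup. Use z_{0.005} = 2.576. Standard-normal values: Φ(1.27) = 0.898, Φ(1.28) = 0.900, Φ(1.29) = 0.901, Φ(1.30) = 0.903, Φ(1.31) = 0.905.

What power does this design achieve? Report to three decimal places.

Power ≈ 0.903

z_β = δ·√(n/(σ₁²+σ₂²)) − z_{α/2}
    = 22 · √(207/6660) − 2.576
    = 22 · 0.17630 − 2.576
    = 3.8786 − 2.576 = 1.3026 → 1.30
Power = Φ(1.30) = 0.903.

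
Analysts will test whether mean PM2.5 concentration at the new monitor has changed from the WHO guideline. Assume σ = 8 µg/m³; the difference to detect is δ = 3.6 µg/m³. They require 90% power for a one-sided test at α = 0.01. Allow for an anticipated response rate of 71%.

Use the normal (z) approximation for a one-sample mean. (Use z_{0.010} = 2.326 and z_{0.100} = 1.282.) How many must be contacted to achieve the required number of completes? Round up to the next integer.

n = 91

n = (z_α + z_β)² · σ² / δ²
  = (2.326 + 1.282)² · 8² / 3.6²
  = 13.0177 · 64 / 12.96
  = 64.28
Adjust for 71% response: 64.28 / 0.71 = 90.54.
Round up → n = 91.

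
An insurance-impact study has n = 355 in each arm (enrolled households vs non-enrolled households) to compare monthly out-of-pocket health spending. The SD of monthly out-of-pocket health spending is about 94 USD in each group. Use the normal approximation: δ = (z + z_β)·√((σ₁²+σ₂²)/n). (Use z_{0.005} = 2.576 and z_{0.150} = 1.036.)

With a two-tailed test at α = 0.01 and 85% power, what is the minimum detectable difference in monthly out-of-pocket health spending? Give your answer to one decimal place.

Minimum detectable difference ≈ 25.5 USD

δ = (z_{α/2} + z_β) · √((σ₁²+σ₂²)/n)
  = (2.576 + 1.036) · √(17672/355)
  = 3.612 · √49.7803
  = 3.612 · 7.0555
  = 25.4845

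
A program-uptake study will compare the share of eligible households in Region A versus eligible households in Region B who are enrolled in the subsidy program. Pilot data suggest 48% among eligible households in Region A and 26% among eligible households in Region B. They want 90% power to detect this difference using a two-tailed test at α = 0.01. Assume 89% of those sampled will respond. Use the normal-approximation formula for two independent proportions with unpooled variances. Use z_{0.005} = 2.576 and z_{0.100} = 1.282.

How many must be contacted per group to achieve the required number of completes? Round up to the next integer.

n = 153 per group

n = (z_{α/2} + z_β)² · [p₁(1−p₁) + p₂(1−p₂)] / (p₁ − p₂)²
  = (2.576 + 1.282)² · (0.48·0.52 + 0.26·0.74) / (0.22)²
  = (3.858)² · (0.2496 + 0.1924) / 0.0484
  = 14.8842 · 0.4420 / 0.0484
  = 135.93
Adjust for 89% response: 135.93 / 0.89 = 152.73.
Round up → n = 153 per group.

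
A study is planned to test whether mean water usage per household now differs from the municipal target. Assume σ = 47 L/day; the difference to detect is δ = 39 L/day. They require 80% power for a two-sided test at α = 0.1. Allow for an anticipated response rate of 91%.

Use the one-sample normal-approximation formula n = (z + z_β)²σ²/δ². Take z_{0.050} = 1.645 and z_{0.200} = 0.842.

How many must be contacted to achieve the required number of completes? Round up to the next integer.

n = (z_{α/2} + z_β)² · σ² / δ²
  = (1.645 + 0.842)² · 47² / 39²
  = 6.1852 · 2209 / 1521
  = 8.98
Adjust for 91% response: 8.98 / 0.91 = 9.87.
Round up → n = 10.

n = 10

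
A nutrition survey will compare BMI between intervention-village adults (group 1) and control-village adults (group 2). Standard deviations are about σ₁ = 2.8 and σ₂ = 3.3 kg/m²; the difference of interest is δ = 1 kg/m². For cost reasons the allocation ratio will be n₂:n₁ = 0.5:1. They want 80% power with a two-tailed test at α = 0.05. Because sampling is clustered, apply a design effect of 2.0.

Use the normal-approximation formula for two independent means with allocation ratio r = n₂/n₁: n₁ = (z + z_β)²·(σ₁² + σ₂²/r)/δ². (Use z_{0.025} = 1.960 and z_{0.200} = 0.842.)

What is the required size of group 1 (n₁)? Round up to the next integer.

n₁ = (z_{α/2} + z_β)² · (σ₁² + σ₂²/r) / δ²
   = (1.960 + 0.842)² · (2.8² + 3.3²/0.5) / 1²
   = 7.8512 · (7.84 + 21.78) / 1
   = 7.8512 · 29.62 / 1
   = 232.55
Design effect: 2.0 × 232.55 = 465.11.
Round up → n₁ = 466; n₂ = r·n₁ = 0.5 × 466 = 233.

n₁ = 466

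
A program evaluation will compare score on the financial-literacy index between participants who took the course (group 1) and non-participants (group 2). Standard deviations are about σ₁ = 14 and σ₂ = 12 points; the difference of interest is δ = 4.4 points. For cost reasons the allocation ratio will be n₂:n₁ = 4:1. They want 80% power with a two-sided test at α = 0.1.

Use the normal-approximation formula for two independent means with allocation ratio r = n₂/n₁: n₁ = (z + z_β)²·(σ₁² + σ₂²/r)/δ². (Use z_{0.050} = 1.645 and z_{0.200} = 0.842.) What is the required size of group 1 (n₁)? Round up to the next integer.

n₁ = 75

n₁ = (z_{α/2} + z_β)² · (σ₁² + σ₂²/r) / δ²
   = (1.645 + 0.842)² · (14² + 12²/4) / 4.4²
   = 6.1852 · (196 + 36) / 19.36
   = 6.1852 · 232 / 19.36
   = 74.12
Round up → n₁ = 75; n₂ = r·n₁ = 4 × 75 = 300.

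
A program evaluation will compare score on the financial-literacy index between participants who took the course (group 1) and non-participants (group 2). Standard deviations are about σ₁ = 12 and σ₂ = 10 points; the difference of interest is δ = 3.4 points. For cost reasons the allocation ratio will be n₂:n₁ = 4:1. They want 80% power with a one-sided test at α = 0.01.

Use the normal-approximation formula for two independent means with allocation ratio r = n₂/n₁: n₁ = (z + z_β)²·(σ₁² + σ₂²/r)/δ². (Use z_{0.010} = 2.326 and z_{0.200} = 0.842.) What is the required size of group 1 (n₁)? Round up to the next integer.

n₁ = (z_α + z_β)² · (σ₁² + σ₂²/r) / δ²
   = (2.326 + 0.842)² · (12² + 10²/4) / 3.4²
   = 10.0362 · (144 + 25) / 11.56
   = 10.0362 · 169 / 11.56
   = 146.72
Round up → n₁ = 147; n₂ = r·n₁ = 4 × 147 = 588.

n₁ = 147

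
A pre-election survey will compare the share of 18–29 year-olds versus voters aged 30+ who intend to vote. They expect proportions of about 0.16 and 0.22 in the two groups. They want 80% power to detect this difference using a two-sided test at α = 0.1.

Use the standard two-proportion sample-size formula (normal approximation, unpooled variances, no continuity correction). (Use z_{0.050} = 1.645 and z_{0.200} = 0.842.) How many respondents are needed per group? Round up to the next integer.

n = 526 per group

n = (z_{α/2} + z_β)² · [p₁(1−p₁) + p₂(1−p₂)] / (p₁ − p₂)²
  = (1.645 + 0.842)² · (0.16·0.84 + 0.22·0.78) / (-0.06)²
  = (2.487)² · (0.1344 + 0.1716) / 0.0036
  = 6.1852 · 0.3060 / 0.0036
  = 525.74
Round up → n = 526 per group.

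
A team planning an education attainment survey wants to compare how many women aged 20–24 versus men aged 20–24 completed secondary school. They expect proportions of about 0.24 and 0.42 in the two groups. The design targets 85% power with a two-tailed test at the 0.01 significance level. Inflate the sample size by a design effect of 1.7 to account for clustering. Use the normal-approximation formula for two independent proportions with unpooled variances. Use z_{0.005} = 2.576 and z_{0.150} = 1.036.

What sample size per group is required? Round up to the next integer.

n = (z_{α/2} + z_β)² · [p₁(1−p₁) + p₂(1−p₂)] / (p₁ − p₂)²
  = (2.576 + 1.036)² · (0.24·0.76 + 0.42·0.58) / (-0.18)²
  = (3.612)² · (0.1824 + 0.2436) / 0.0324
  = 13.0465 · 0.4260 / 0.0324
  = 171.54
Design effect: 1.7 × 171.54 = 291.61.
Round up → n = 292 per group.

n = 292 per group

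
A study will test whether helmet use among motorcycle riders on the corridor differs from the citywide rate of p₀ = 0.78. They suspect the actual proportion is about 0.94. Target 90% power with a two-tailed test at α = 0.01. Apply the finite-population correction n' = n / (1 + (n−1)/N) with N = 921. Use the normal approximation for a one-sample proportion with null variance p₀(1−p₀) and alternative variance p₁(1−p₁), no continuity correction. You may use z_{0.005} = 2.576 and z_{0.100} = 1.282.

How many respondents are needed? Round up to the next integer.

n = [z_{α/2}·√(p₀q₀) + z_β·√(p₁q₁)]² / (p₁ − p₀)²
  = [2.576·√(0.78·0.22) + 1.282·√(0.94·0.06)]² / (0.16)²
  = [2.576·0.4142 + 1.282·0.2375]² / 0.0256
  = [1.3716]² / 0.0256
  = 73.48
Finite-population correction (N = 921): 73.48 / (1 + (73.48 − 1)/921) = 68.12.
Round up → n = 69.

n = 69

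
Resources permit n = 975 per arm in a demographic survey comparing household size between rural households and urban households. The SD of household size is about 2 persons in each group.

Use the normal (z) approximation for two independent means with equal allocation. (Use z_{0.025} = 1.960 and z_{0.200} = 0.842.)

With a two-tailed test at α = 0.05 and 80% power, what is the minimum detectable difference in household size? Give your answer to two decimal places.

Minimum detectable difference ≈ 0.25 persons

δ = (z_{α/2} + z_β) · √((σ₁²+σ₂²)/n)
  = (1.960 + 0.842) · √(8/975)
  = 2.802 · √0.00821
  = 2.802 · 0.0906
  = 0.2538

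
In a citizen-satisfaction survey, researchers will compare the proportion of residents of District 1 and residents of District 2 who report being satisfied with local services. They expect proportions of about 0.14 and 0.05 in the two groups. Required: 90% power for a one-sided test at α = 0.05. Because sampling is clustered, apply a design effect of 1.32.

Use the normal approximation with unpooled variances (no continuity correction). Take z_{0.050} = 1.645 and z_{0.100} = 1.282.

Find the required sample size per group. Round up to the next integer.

n = (z_α + z_β)² · [p₁(1−p₁) + p₂(1−p₂)] / (p₁ − p₂)²
  = (1.645 + 1.282)² · (0.14·0.86 + 0.05·0.95) / (0.09)²
  = (2.927)² · (0.1204 + 0.0475) / 0.0081
  = 8.5673 · 0.1679 / 0.0081
  = 177.59
Design effect: 1.32 × 177.59 = 234.41.
Round up → n = 235 per group.

n = 235 per group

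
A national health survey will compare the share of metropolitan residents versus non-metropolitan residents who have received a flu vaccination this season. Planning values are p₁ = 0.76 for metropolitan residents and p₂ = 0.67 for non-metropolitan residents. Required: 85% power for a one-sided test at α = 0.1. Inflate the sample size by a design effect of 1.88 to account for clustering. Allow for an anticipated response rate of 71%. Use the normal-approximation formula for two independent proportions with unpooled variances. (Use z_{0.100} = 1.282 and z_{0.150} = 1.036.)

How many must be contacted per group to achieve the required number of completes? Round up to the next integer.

n = 709 per group

n = (z_α + z_β)² · [p₁(1−p₁) + p₂(1−p₂)] / (p₁ − p₂)²
  = (1.282 + 1.036)² · (0.76·0.24 + 0.67·0.33) / (0.09)²
  = (2.318)² · (0.1824 + 0.2211) / 0.0081
  = 5.3731 · 0.4035 / 0.0081
  = 267.66
Design effect: 1.88 × 267.66 = 503.20.
Adjust for 71% response: 503.20 / 0.71 = 708.74.
Round up → n = 709 per group.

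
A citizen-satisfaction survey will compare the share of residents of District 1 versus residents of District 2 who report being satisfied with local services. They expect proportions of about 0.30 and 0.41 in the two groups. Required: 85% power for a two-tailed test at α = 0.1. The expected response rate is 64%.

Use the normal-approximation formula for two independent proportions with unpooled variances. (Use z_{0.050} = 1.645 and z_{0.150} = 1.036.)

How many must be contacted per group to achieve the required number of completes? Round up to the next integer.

n = (z_{α/2} + z_β)² · [p₁(1−p₁) + p₂(1−p₂)] / (p₁ − p₂)²
  = (1.645 + 1.036)² · (0.30·0.70 + 0.41·0.59) / (-0.11)²
  = (2.681)² · (0.2100 + 0.2419) / 0.0121
  = 7.1878 · 0.4519 / 0.0121
  = 268.44
Adjust for 64% response: 268.44 / 0.64 = 419.44.
Round up → n = 420 per group.

n = 420 per group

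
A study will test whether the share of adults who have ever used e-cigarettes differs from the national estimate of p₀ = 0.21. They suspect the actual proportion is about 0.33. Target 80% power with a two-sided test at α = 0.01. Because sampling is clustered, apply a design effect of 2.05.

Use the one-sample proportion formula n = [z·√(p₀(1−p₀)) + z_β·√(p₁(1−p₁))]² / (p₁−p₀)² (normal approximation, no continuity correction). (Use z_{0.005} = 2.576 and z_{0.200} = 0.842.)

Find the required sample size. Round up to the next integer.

n = 298

n = [z_{α/2}·√(p₀q₀) + z_β·√(p₁q₁)]² / (p₁ − p₀)²
  = [2.576·√(0.21·0.79) + 0.842·√(0.33·0.67)]² / (0.12)²
  = [2.576·0.4073 + 0.842·0.4702]² / 0.0144
  = [1.4451]² / 0.0144
  = 145.03
Design effect: 2.05 × 145.03 = 297.31.
Round up → n = 298.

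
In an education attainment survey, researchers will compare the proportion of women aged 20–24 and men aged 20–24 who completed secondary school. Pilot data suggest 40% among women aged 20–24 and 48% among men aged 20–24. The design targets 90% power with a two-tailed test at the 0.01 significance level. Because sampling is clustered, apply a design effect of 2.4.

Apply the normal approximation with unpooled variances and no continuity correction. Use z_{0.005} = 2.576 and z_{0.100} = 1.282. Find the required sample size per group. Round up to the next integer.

n = (z_{α/2} + z_β)² · [p₁(1−p₁) + p₂(1−p₂)] / (p₁ − p₂)²
  = (2.576 + 1.282)² · (0.40·0.60 + 0.48·0.52) / (-0.08)²
  = (3.858)² · (0.2400 + 0.2496) / 0.0064
  = 14.8842 · 0.4896 / 0.0064
  = 1138.64
Design effect: 2.4 × 1138.64 = 2732.73.
Round up → n = 2733 per group.

n = 2733 per group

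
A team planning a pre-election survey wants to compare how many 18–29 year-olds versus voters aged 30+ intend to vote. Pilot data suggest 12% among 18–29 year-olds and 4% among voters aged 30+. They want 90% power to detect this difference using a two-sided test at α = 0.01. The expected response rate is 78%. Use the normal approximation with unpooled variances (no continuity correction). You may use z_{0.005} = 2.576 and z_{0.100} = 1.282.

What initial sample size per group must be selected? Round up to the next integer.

n = 430 per group

n = (z_{α/2} + z_β)² · [p₁(1−p₁) + p₂(1−p₂)] / (p₁ − p₂)²
  = (2.576 + 1.282)² · (0.12·0.88 + 0.04·0.96) / (0.08)²
  = (3.858)² · (0.1056 + 0.0384) / 0.0064
  = 14.8842 · 0.1440 / 0.0064
  = 334.89
Adjust for 78% response: 334.89 / 0.78 = 429.35.
Round up → n = 430 per group.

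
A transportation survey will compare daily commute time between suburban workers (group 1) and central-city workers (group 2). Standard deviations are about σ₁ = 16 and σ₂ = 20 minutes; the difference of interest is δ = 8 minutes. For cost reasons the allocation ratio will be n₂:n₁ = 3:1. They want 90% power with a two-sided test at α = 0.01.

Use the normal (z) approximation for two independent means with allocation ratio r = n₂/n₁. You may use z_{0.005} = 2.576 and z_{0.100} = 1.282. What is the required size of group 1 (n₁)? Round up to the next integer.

n₁ = (z_{α/2} + z_β)² · (σ₁² + σ₂²/r) / δ²
   = (2.576 + 1.282)² · (16² + 20²/3) / 8²
   = 14.8842 · (256 + 133.3333) / 64
   = 14.8842 · 389.3333 / 64
   = 90.55
Round up → n₁ = 91; n₂ = r·n₁ = 3 × 91 = 273.

n₁ = 91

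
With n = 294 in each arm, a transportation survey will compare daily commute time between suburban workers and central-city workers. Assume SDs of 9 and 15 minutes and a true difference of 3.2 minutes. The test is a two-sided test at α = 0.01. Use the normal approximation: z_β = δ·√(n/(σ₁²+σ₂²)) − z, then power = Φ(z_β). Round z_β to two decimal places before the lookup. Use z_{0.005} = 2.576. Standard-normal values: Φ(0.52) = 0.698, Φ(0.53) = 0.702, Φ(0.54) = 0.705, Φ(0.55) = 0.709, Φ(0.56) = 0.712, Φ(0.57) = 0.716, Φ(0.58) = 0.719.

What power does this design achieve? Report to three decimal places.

Power ≈ 0.712

z_β = δ·√(n/(σ₁²+σ₂²)) − z_{α/2}
    = 3.2 · √(294/306) − 2.576
    = 3.2 · 0.98020 − 2.576
    = 3.1366 − 2.576 = 0.5606 → 0.56
Power = Φ(0.56) = 0.712.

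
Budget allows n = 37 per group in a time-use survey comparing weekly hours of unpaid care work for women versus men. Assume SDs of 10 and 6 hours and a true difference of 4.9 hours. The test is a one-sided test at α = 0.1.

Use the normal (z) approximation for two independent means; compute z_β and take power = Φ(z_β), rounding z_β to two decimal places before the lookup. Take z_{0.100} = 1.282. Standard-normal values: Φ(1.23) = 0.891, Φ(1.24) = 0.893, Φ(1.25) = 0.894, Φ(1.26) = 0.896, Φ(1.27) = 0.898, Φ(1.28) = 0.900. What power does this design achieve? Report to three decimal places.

Power ≈ 0.898

z_β = δ·√(n/(σ₁²+σ₂²)) − z_α
    = 4.9 · √(37/136) − 1.282
    = 4.9 · 0.52159 − 1.282
    = 2.5558 − 1.282 = 1.2738 → 1.27
Power = Φ(1.27) = 0.898.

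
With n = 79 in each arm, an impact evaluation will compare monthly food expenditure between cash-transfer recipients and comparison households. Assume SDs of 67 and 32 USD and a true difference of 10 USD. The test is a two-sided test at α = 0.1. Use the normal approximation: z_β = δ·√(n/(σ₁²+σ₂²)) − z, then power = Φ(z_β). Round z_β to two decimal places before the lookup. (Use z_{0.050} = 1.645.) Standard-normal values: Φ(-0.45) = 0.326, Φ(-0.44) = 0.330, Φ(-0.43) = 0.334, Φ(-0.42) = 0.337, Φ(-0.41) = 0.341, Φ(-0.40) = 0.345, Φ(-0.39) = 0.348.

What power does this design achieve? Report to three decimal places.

z_β = δ·√(n/(σ₁²+σ₂²)) − z_{α/2}
    = 10 · √(79/5513) − 1.645
    = 10 · 0.11971 − 1.645
    = 1.1971 − 1.645 = -0.4479 → -0.45
Power = Φ(-0.45) = 0.326.

Power ≈ 0.326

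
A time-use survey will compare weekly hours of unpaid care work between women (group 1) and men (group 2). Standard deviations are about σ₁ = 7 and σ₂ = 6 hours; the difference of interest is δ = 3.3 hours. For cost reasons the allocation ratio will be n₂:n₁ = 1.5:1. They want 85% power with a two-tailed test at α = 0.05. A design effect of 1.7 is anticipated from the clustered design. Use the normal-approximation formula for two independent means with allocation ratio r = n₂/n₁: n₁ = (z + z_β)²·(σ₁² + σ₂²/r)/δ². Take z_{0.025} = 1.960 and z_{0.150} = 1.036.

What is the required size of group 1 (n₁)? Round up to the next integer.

n₁ = (z_{α/2} + z_β)² · (σ₁² + σ₂²/r) / δ²
   = (1.960 + 1.036)² · (7² + 6²/1.5) / 3.3²
   = 8.9760 · (49 + 24) / 10.89
   = 8.9760 · 73 / 10.89
   = 60.17
Design effect: 1.7 × 60.17 = 102.29.
Round up → n₁ = 103; n₂ = r·n₁ = 1.5 × 103 = 155.

n₁ = 103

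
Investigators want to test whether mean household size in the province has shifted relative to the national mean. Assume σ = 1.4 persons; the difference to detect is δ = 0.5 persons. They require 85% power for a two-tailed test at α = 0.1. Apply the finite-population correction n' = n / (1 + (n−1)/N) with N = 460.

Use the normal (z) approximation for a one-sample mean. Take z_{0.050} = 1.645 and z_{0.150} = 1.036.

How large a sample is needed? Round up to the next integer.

n = (z_{α/2} + z_β)² · σ² / δ²
  = (1.645 + 1.036)² · 1.4² / 0.5²
  = 7.1878 · 1.96 / 0.25
  = 56.35
Finite-population correction (N = 460): 56.35 / (1 + (56.35 − 1)/460) = 50.30.
Round up → n = 51.

n = 51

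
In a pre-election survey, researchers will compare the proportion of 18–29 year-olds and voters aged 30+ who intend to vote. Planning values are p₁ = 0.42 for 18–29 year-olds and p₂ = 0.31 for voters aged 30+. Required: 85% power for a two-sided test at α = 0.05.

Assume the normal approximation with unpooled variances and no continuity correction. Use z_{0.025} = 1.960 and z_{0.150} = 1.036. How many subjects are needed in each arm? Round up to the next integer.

n = 340 per group

n = (z_{α/2} + z_β)² · [p₁(1−p₁) + p₂(1−p₂)] / (p₁ − p₂)²
  = (1.960 + 1.036)² · (0.42·0.58 + 0.31·0.69) / (0.11)²
  = (2.996)² · (0.2436 + 0.2139) / 0.0121
  = 8.9760 · 0.4575 / 0.0121
  = 339.38
Round up → n = 340 per group.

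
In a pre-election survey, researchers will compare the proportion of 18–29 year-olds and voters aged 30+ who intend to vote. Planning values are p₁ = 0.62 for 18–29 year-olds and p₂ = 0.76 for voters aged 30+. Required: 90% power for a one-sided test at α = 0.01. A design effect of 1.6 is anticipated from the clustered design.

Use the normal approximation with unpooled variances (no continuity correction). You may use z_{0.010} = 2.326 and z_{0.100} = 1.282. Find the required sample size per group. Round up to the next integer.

n = (z_α + z_β)² · [p₁(1−p₁) + p₂(1−p₂)] / (p₁ − p₂)²
  = (2.326 + 1.282)² · (0.62·0.38 + 0.76·0.24) / (-0.14)²
  = (3.608)² · (0.2356 + 0.1824) / 0.0196
  = 13.0177 · 0.4180 / 0.0196
  = 277.62
Design effect: 1.6 × 277.62 = 444.19.
Round up → n = 445 per group.

n = 445 per group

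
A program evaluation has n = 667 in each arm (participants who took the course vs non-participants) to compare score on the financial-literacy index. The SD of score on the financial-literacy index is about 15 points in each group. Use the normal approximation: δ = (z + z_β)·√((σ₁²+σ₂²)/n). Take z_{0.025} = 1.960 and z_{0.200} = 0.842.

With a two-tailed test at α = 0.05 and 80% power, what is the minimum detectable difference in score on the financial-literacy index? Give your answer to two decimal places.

Minimum detectable difference ≈ 2.30 points

δ = (z_{α/2} + z_β) · √((σ₁²+σ₂²)/n)
  = (1.960 + 0.842) · √(450/667)
  = 2.802 · √0.67466
  = 2.802 · 0.8214
  = 2.3015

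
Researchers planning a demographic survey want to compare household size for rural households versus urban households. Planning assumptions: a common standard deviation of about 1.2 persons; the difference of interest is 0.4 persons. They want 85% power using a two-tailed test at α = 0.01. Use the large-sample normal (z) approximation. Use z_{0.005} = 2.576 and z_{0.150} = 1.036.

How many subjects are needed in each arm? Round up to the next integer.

n = 235 per group

n = (z_{α/2} + z_β)² · (σ₁² + σ₂²) / δ²
  = (2.576 + 1.036)² · (2·1.2² = 2.88) / 0.4²
  = 13.0465 · 2.88 / 0.16
  = 234.84
Round up → n = 235 per group.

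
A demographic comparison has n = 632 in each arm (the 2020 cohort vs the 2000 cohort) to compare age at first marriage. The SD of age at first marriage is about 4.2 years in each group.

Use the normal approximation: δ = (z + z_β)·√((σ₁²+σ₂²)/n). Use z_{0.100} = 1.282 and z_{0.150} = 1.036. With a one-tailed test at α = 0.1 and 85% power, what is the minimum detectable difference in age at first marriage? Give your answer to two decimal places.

δ = (z_α + z_β) · √((σ₁²+σ₂²)/n)
  = (1.282 + 1.036) · √(35.28/632)
  = 2.318 · √0.05582
  = 2.318 · 0.2363
  = 0.5477

Minimum detectable difference ≈ 0.55 years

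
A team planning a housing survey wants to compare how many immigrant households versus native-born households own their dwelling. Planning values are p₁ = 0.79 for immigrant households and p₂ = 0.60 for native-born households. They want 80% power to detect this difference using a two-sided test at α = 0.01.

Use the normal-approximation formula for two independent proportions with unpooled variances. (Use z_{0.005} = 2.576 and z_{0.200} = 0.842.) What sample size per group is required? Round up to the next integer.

n = (z_{α/2} + z_β)² · [p₁(1−p₁) + p₂(1−p₂)] / (p₁ − p₂)²
  = (2.576 + 0.842)² · (0.79·0.21 + 0.60·0.40) / (0.19)²
  = (3.418)² · (0.1659 + 0.2400) / 0.0361
  = 11.6827 · 0.4059 / 0.0361
  = 131.36
Round up → n = 132 per group.

n = 132 per group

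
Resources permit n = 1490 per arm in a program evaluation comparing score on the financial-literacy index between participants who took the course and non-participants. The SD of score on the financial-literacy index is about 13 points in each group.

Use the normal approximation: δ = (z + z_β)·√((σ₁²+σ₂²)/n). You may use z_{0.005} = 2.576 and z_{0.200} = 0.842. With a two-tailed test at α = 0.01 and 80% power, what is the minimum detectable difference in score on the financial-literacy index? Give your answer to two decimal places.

δ = (z_{α/2} + z_β) · √((σ₁²+σ₂²)/n)
  = (2.576 + 0.842) · √(338/1490)
  = 3.418 · √0.22685
  = 3.418 · 0.4763
  = 1.6279

Minimum detectable difference ≈ 1.63 points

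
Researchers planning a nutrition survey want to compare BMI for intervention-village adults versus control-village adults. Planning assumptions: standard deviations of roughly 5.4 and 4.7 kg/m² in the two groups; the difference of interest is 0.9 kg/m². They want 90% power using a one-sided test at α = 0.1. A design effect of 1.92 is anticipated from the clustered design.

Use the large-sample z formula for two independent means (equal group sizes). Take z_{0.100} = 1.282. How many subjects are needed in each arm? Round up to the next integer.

n = (z_α + z_β)² · (σ₁² + σ₂²) / δ²
  = (1.282 + 1.282)² · (5.4² + 4.7² = 51.25) / 0.9²
  = 6.5741 · 51.25 / 0.81
  = 415.95
Design effect: 1.92 × 415.95 = 798.63.
Round up → n = 799 per group.

n = 799 per group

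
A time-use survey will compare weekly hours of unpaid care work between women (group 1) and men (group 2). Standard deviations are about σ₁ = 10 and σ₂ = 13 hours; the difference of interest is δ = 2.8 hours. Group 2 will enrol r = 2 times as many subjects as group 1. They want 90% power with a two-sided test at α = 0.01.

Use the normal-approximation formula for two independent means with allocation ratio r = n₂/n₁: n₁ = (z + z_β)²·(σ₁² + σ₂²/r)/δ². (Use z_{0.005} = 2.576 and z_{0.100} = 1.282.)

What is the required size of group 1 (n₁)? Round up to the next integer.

n₁ = 351

n₁ = (z_{α/2} + z_β)² · (σ₁² + σ₂²/r) / δ²
   = (2.576 + 1.282)² · (10² + 13²/2) / 2.8²
   = 14.8842 · (100 + 84.5) / 7.84
   = 14.8842 · 184.5 / 7.84
   = 350.27
Round up → n₁ = 351; n₂ = r·n₁ = 2 × 351 = 702.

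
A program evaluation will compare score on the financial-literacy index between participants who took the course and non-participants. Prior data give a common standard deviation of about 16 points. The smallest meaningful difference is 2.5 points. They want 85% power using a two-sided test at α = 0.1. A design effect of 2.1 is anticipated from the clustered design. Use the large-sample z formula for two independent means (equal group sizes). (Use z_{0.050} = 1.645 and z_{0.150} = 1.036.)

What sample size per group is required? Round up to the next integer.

n = 1237 per group

n = (z_{α/2} + z_β)² · (σ₁² + σ₂²) / δ²
  = (1.645 + 1.036)² · (2·16² = 512) / 2.5²
  = 7.1878 · 512 / 6.25
  = 588.82
Design effect: 2.1 × 588.82 = 1236.52.
Round up → n = 1237 per group.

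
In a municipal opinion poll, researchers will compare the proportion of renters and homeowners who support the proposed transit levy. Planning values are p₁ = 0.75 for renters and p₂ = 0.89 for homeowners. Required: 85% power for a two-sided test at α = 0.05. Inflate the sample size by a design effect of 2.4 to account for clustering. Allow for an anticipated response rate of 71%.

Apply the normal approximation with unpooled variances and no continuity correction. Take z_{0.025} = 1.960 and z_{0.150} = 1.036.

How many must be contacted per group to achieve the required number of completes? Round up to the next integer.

n = (z_{α/2} + z_β)² · [p₁(1−p₁) + p₂(1−p₂)] / (p₁ − p₂)²
  = (1.960 + 1.036)² · (0.75·0.25 + 0.89·0.11) / (-0.14)²
  = (2.996)² · (0.1875 + 0.0979) / 0.0196
  = 8.9760 · 0.2854 / 0.0196
  = 130.70
Design effect: 2.4 × 130.70 = 313.68.
Adjust for 71% response: 313.68 / 0.71 = 441.81.
Round up → n = 442 per group.

n = 442 per group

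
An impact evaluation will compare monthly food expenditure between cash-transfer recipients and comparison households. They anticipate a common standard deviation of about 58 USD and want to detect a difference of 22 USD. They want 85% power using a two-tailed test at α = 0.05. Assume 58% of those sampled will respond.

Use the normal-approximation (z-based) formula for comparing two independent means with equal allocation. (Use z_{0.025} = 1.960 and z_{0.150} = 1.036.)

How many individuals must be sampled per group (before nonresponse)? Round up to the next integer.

n = (z_{α/2} + z_β)² · (σ₁² + σ₂²) / δ²
  = (1.960 + 1.036)² · (2·58² = 6728) / 22²
  = 8.9760 · 6728 / 484
  = 124.77
Adjust for 58% response: 124.77 / 0.58 = 215.13.
Round up → n = 216 per group.

n = 216 per group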